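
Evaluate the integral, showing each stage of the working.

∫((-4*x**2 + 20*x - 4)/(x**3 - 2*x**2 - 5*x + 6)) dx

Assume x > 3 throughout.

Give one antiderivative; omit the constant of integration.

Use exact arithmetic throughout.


Step 1. Decompose ∫((-4*x**2 + 20*x - 4)/(x**3 - 2*x**2 - 5*x + 6)) dx by partial fractions, (-4*x**2 + 20*x - 4)/(x**3 - 2*x**2 - 5*x + 6) = -4/(x + 2) - 2/(x - 1) + 2/(x - 3): now ∫(2/(x - 3)) dx + ∫(-2/(x - 1)) dx + ∫(-4/(x + 2)) dx.
Step 2. Evaluate the standard form [assuming x > 3]: now 2*log(x - 3) + ∫(-2/(x - 1)) dx + ∫(-4/(x + 2)) dx.
Step 3. Evaluate the standard form [assuming x > -2]: now 2*log(x - 3) - 4*log(x + 2) + ∫(-2/(x - 1)) dx.
Step 4. Evaluate the standard form [assuming x > 1]: now 2*log(x - 3) - 2*log(x - 1) - 4*log(x + 2).
Answer: 2*log(x - 3) - 2*log(x - 1) - 4*log(x + 2).


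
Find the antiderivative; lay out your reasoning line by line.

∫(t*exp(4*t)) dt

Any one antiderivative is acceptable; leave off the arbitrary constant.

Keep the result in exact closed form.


Step 1. Integrate ∫(t*exp(4*t)) dt by parts with u = t, dv = (exp(4*t)) dt, so v = exp(4*t)/4: now t*exp(4*t)/4 + ∫(-exp(4*t)/4) dt.
Step 2. Evaluate the standard form: now t*exp(4*t)/4 - exp(4*t)/16.
Answer: t*exp(4*t)/4 - exp(4*t)/16.


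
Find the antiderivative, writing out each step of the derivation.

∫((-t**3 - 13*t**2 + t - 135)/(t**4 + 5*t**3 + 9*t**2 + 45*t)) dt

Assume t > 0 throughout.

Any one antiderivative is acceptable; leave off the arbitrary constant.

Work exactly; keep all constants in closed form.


Step 1. Decompose ∫((-t**3 - 13*t**2 + t - 135)/(t**4 + 5*t**3 + 9*t**2 + 45*t)) dt by partial fractions, (-t**3 - 13*t**2 + t - 135)/(t**4 + 5*t**3 + 9*t**2 + 45*t) = 2/(t**2 + 9) + 2/(t + 5) - 3/t: now ∫(-3/t) dt + ∫(2/(t + 5)) dt + ∫(2/(t**2 + 9)) dt.
Step 2. Evaluate the standard form [assuming t > 0]: now -3*log(t) + ∫(2/(t + 5)) dt + ∫(2/(t**2 + 9)) dt.
Step 3. Evaluate the standard form [assuming t > -5]: now -3*log(t) + 2*log(t + 5) + ∫(2/(t**2 + 9)) dt.
Step 4. Evaluate the standard form: now -3*log(t) + 2*log(t + 5) + 2*atan(t/3)/3.
Answer: -3*log(t) + 2*log(t + 5) + 2*atan(t/3)/3.


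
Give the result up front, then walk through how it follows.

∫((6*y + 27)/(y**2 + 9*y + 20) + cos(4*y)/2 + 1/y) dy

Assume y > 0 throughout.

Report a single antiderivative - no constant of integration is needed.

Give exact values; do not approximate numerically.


The answer is log(y) + 3*log(y + 4) + 3*log(y + 5) + sin(4*y)/8.
Step 1. Rewrite: now ∫(1/y) dy + ∫((6*y + 27)/(y**2 + 9*y + 20)) dy + ∫(cos(4*y)/2) dy.
Step 2. Decompose ∫((6*y + 27)/(y**2 + 9*y + 20)) dy by partial fractions, (6*y + 27)/(y**2 + 9*y + 20) = 3/(y + 5) + 3/(y + 4): now ∫(1/y) dy + ∫(3/(y + 4)) dy + ∫(3/(y + 5)) dy + ∫(cos(4*y)/2) dy.
Step 3. Evaluate the standard form [assuming y > -5]: now 3*log(y + 5) + ∫(1/y) dy + ∫(3/(y + 4)) dy + ∫(cos(4*y)/2) dy.
Step 4. Evaluate the standard form [assuming y > -4]: now 3*log(y + 4) + 3*log(y + 5) + ∫(1/y) dy + ∫(cos(4*y)/2) dy.
Step 5. Evaluate the standard form: now 3*log(y + 4) + 3*log(y + 5) + sin(4*y)/8 + ∫(1/y) dy.
Step 6. Evaluate the standard form [assuming y > 0]: now log(y) + 3*log(y + 4) + 3*log(y + 5) + sin(4*y)/8.
Answer: log(y) + 3*log(y + 4) + 3*log(y + 5) + sin(4*y)/8.


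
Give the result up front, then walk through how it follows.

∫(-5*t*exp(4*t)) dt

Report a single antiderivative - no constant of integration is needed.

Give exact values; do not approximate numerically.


The answer is -5*t*exp(4*t)/4 + 5*exp(4*t)/16.
Step 1. Integrate ∫(-5*t*exp(4*t)) dt by parts with u = t, dv = (-5*exp(4*t)) dt, so v = -5*exp(4*t)/4: now -5*t*exp(4*t)/4 + ∫(5*exp(4*t)/4) dt.
Step 2. Evaluate the standard form: now -5*t*exp(4*t)/4 + 5*exp(4*t)/16.
Answer: -5*t*exp(4*t)/4 + 5*exp(4*t)/16.


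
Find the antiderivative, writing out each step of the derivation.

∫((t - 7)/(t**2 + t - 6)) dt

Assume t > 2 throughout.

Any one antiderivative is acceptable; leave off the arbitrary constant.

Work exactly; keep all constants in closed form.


Step 1. Decompose ∫((t - 7)/(t**2 + t - 6)) dt by partial fractions, (t - 7)/(t**2 + t - 6) = 2/(t + 3) - 1/(t - 2): now ∫(-1/(t - 2)) dt + ∫(2/(t + 3)) dt.
Step 2. Evaluate the standard form [assuming t > -3]: now 2*log(t + 3) + ∫(-1/(t - 2)) dt.
Step 3. Evaluate the standard form [assuming t > 2]: now -log(t - 2) + 2*log(t + 3).
Answer: -log(t - 2) + 2*log(t + 3).


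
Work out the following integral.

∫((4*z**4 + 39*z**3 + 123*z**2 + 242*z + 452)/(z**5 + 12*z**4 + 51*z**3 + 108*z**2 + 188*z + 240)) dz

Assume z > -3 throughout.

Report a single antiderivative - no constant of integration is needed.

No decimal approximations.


Answer: 4*log(z + 3) + log(z + 4) - log(z + 5) + atan(z/2).


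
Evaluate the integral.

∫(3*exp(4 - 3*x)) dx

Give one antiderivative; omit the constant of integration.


Answer: -exp(4 - 3*x).


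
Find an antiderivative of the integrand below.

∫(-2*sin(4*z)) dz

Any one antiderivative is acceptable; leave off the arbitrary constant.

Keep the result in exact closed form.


Answer: cos(4*z)/2.


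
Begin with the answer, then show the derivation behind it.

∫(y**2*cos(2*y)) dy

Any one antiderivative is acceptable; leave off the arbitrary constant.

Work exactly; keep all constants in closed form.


The answer is y**2*sin(2*y)/2 + y*cos(2*y)/2 - sin(2*y)/4.
Step 1. Integrate ∫(y**2*cos(2*y)) dy by parts with u = y**2, dv = (cos(2*y)) dy, so v = sin(2*y)/2: now y**2*sin(2*y)/2 + ∫(-y*sin(2*y)) dy.
Step 2. Integrate ∫(-y*sin(2*y)) dy by parts with u = y, dv = (-sin(2*y)) dy, so v = cos(2*y)/2: now y**2*sin(2*y)/2 + y*cos(2*y)/2 + ∫(-cos(2*y)/2) dy.
Step 3. Evaluate the standard form: now y**2*sin(2*y)/2 + y*cos(2*y)/2 - sin(2*y)/4.
Answer: y**2*sin(2*y)/2 + y*cos(2*y)/2 - sin(2*y)/4.


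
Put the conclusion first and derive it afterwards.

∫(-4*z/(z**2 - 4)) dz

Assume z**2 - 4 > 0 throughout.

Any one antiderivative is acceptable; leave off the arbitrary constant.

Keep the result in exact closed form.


The answer is -2*log(z**2 - 4).
Step 1. Substitute u = z**2 - 4, turning ∫(-4*z/(z**2 - 4)) dz into ∫(-2/u) du: now ∫(-2/u) du.
Step 2. Evaluate the standard form [assuming u > 0]: now -2*log(u).
Step 3. Substitute back u = z**2 - 4: now -2*log(z**2 - 4).
Answer: -2*log(z**2 - 4).


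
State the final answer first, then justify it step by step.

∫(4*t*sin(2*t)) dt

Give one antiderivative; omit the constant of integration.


The answer is -2*t*cos(2*t) + sin(2*t).
Step 1. Integrate ∫(4*t*sin(2*t)) dt by parts with u = t, dv = (4*sin(2*t)) dt, so v = -2*cos(2*t): now -2*t*cos(2*t) + ∫(2*cos(2*t)) dt.
Step 2. Evaluate the standard form: now -2*t*cos(2*t) + sin(2*t).
Answer: -2*t*cos(2*t) + sin(2*t).


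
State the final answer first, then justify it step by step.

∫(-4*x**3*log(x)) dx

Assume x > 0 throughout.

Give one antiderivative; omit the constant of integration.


The answer is -x**4*log(x) + x**4/4.
Step 1. Integrate ∫(-4*x**3*log(x)) dx by parts with u = log(x), dv = (-4*x**3) dx, so v = -x**4 [assuming x > 0]: now -x**4*log(x) + ∫(x**3) dx.
Step 2. Evaluate the standard form: now -x**4*log(x) + x**4/4.
Answer: -x**4*log(x) + x**4/4.


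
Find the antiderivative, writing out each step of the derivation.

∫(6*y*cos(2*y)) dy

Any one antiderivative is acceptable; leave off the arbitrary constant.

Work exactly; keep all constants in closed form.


Step 1. Integrate ∫(6*y*cos(2*y)) dy by parts with u = y, dv = (6*cos(2*y)) dy, so v = 3*sin(2*y): now 3*y*sin(2*y) + ∫(-3*sin(2*y)) dy.
Step 2. Evaluate the standard form: now 3*y*sin(2*y) + 3*cos(2*y)/2.
Answer: 3*y*sin(2*y) + 3*cos(2*y)/2.


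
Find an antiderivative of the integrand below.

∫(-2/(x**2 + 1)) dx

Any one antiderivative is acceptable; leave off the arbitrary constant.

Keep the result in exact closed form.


Answer: -2*atan(x).


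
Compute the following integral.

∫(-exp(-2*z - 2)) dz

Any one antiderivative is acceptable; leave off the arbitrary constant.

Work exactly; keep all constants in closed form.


Answer: exp(-2*z - 2)/2.


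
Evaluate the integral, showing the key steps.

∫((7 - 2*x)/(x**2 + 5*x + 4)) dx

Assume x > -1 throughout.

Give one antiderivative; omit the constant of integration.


Step 1. Decompose ∫((7 - 2*x)/(x**2 + 5*x + 4)) dx by partial fractions, (7 - 2*x)/(x**2 + 5*x + 4) = -5/(x + 4) + 3/(x + 1): now ∫(3/(x + 1)) dx + ∫(-5/(x + 4)) dx.
Step 2. Evaluate the standard form [assuming x > -4]: now -5*log(x + 4) + ∫(3/(x + 1)) dx.
Step 3. Evaluate the standard form [assuming x > -1]: now 3*log(x + 1) - 5*log(x + 4).
Answer: 3*log(x + 1) - 5*log(x + 4).


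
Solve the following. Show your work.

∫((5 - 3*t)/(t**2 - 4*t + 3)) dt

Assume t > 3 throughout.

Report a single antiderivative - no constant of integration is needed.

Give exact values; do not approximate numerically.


Step 1. Decompose ∫((5 - 3*t)/(t**2 - 4*t + 3)) dt by partial fractions, (5 - 3*t)/(t**2 - 4*t + 3) = -1/(t - 1) - 2/(t - 3): now ∫(-2/(t - 3)) dt + ∫(-1/(t - 1)) dt.
Step 2. Evaluate the standard form [assuming t > 1]: now -log(t - 1) + ∫(-2/(t - 3)) dt.
Step 3. Evaluate the standard form [assuming t > 3]: now -2*log(t - 3) - log(t - 1).
Answer: -2*log(t - 3) - log(t - 1).


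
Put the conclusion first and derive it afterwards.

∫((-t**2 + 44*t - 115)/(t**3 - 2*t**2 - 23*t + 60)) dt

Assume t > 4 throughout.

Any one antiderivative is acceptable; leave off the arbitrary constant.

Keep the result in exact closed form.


The answer is 5*log(t - 4) - log(t - 3) - 5*log(t + 5).
Step 1. Decompose ∫((-t**2 + 44*t - 115)/(t**3 - 2*t**2 - 23*t + 60)) dt by partial fractions, (-t**2 + 44*t - 115)/(t**3 - 2*t**2 - 23*t + 60) = -5/(t + 5) - 1/(t - 3) + 5/(t - 4): now ∫(5/(t - 4)) dt + ∫(-1/(t - 3)) dt + ∫(-5/(t + 5)) dt.
Step 2. Evaluate the standard form [assuming t > 4]: now 5*log(t - 4) + ∫(-1/(t - 3)) dt + ∫(-5/(t + 5)) dt.
Step 3. Evaluate the standard form [assuming t > -5]: now 5*log(t - 4) - 5*log(t + 5) + ∫(-1/(t - 3)) dt.
Step 4. Evaluate the standard form [assuming t > 3]: now 5*log(t - 4) - log(t - 3) - 5*log(t + 5).
Answer: 5*log(t - 4) - log(t - 3) - 5*log(t + 5).


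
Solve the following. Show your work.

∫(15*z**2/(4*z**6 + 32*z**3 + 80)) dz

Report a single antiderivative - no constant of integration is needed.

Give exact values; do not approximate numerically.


Step 1. Substitute u = z**3 + 4, turning ∫(15*z**2/(4*z**6 + 32*z**3 + 80)) dz into ∫(5/(4*(u**2 + 4))) du: now ∫(5/(4*(u**2 + 4))) du.
Step 2. Evaluate the standard form: now 5*atan(u/2)/8.
Step 3. Substitute back u = z**3 + 4: now 5*atan(z**3/2 + 2)/8.
Answer: 5*atan(z**3/2 + 2)/8.


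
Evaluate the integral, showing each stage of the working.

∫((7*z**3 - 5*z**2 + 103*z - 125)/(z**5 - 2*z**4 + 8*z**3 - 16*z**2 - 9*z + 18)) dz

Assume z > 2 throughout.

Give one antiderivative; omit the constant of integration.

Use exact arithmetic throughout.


Step 1. Decompose ∫((7*z**3 - 5*z**2 + 103*z - 125)/(z**5 - 2*z**4 + 8*z**3 - 16*z**2 - 9*z + 18)) dz by partial fractions, (7*z**3 - 5*z**2 + 103*z - 125)/(z**5 - 2*z**4 + 8*z**3 - 16*z**2 - 9*z + 18) = -4/(z**2 + 9) - 4/(z + 1) + 1/(z - 1) + 3/(z - 2): now ∫(3/(z - 2)) dz + ∫(1/(z - 1)) dz + ∫(-4/(z + 1)) dz + ∫(-4/(z**2 + 9)) dz.
Step 2. Evaluate the standard form [assuming z > 2]: now 3*log(z - 2) + ∫(1/(z - 1)) dz + ∫(-4/(z + 1)) dz + ∫(-4/(z**2 + 9)) dz.
Step 3. Evaluate the standard form [assuming z > 1]: now 3*log(z - 2) + log(z - 1) + ∫(-4/(z + 1)) dz + ∫(-4/(z**2 + 9)) dz.
Step 4. Evaluate the standard form [assuming z > -1]: now 3*log(z - 2) + log(z - 1) - 4*log(z + 1) + ∫(-4/(z**2 + 9)) dz.
Step 5. Evaluate the standard form: now 3*log(z - 2) + log(z - 1) - 4*log(z + 1) - 4*atan(z/3)/3.
Answer: 3*log(z - 2) + log(z - 1) - 4*log(z + 1) - 4*atan(z/3)/3.


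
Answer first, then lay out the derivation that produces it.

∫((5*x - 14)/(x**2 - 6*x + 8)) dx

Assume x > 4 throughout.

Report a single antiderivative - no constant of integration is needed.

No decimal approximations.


The answer is 3*log(x - 4) + 2*log(x - 2).
Step 1. Decompose ∫((5*x - 14)/(x**2 - 6*x + 8)) dx by partial fractions, (5*x - 14)/(x**2 - 6*x + 8) = 2/(x - 2) + 3/(x - 4): now ∫(3/(x - 4)) dx + ∫(2/(x - 2)) dx.
Step 2. Evaluate the standard form [assuming x > 2]: now 2*log(x - 2) + ∫(3/(x - 4)) dx.
Step 3. Evaluate the standard form [assuming x > 4]: now 3*log(x - 4) + 2*log(x - 2).
Answer: 3*log(x - 4) + 2*log(x - 2).


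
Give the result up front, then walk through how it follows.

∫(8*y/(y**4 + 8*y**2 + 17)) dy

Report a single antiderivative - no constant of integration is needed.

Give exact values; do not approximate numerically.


The answer is 4*atan(y**2 + 4).
Step 1. Substitute u = y**2 + 4, turning ∫(8*y/(y**4 + 8*y**2 + 17)) dy into ∫(4/(u**2 + 1)) du: now ∫(4/(u**2 + 1)) du.
Step 2. Evaluate the standard form: now 4*atan(u).
Step 3. Substitute back u = y**2 + 4: now 4*atan(y**2 + 4).
Answer: 4*atan(y**2 + 4).


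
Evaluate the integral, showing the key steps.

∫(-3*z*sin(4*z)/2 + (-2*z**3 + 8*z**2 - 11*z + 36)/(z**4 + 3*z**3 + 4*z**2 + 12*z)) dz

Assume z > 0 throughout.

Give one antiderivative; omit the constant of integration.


Step 1. Rewrite: now ∫(-3*z*sin(4*z)/2) dz + ∫((-2*z**3 + 8*z**2 - 11*z + 36)/(z**4 + 3*z**3 + 4*z**2 + 12*z)) dz.
Step 2. Integrate ∫(-3*z*sin(4*z)/2) dz by parts with u = z, dv = (-3*sin(4*z)/2) dz, so v = 3*cos(4*z)/8: now 3*z*cos(4*z)/8 + ∫((-2*z**3 + 8*z**2 - 11*z + 36)/(z**4 + 3*z**3 + 4*z**2 + 12*z)) dz + ∫(-3*cos(4*z)/8) dz.
Step 3. Evaluate the standard form: now 3*z*cos(4*z)/8 - 3*sin(4*z)/32 + ∫((-2*z**3 + 8*z**2 - 11*z + 36)/(z**4 + 3*z**3 + 4*z**2 + 12*z)) dz.
Step 4. Decompose ∫((-2*z**3 + 8*z**2 - 11*z + 36)/(z**4 + 3*z**3 + 4*z**2 + 12*z)) dz by partial fractions, (-2*z**3 + 8*z**2 - 11*z + 36)/(z**4 + 3*z**3 + 4*z**2 + 12*z) = -1/(z**2 + 4) - 5/(z + 3) + 3/z: now 3*z*cos(4*z)/8 - 3*sin(4*z)/32 + ∫(3/z) dz + ∫(-5/(z + 3)) dz + ∫(-1/(z**2 + 4)) dz.
Step 5. Evaluate the standard form [assuming z > -3]: now 3*z*cos(4*z)/8 - 5*log(z + 3) - 3*sin(4*z)/32 + ∫(3/z) dz + ∫(-1/(z**2 + 4)) dz.
Step 6. Evaluate the standard form [assuming z > 0]: now 3*z*cos(4*z)/8 + 3*log(z) - 5*log(z + 3) - 3*sin(4*z)/32 + ∫(-1/(z**2 + 4)) dz.
Step 7. Evaluate the standard form: now 3*z*cos(4*z)/8 + 3*log(z) - 5*log(z + 3) - 3*sin(4*z)/32 - atan(z/2)/2.
Answer: 3*z*cos(4*z)/8 + 3*log(z) - 5*log(z + 3) - 3*sin(4*z)/32 - atan(z/2)/2.


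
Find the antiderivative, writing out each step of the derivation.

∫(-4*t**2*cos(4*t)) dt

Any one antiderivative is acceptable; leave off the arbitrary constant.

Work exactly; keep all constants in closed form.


Step 1. Integrate ∫(-4*t**2*cos(4*t)) dt by parts with u = t**2, dv = (-4*cos(4*t)) dt, so v = -sin(4*t): now -t**2*sin(4*t) + ∫(2*t*sin(4*t)) dt.
Step 2. Integrate ∫(2*t*sin(4*t)) dt by parts with u = t, dv = (2*sin(4*t)) dt, so v = -cos(4*t)/2: now -t**2*sin(4*t) - t*cos(4*t)/2 + ∫(cos(4*t)/2) dt.
Step 3. Evaluate the standard form: now -t**2*sin(4*t) - t*cos(4*t)/2 + sin(4*t)/8.
Answer: -t**2*sin(4*t) - t*cos(4*t)/2 + sin(4*t)/8.


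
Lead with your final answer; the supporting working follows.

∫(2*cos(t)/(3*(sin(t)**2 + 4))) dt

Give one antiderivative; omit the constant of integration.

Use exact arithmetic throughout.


The answer is atan(sin(t)/2)/3.
Step 1. Substitute u = sin(t), turning ∫(2*cos(t)/(3*(sin(t)**2 + 4))) dt into ∫(2/(3*(u**2 + 4))) du: now ∫(2/(3*(u**2 + 4))) du.
Step 2. Evaluate the standard form: now atan(u/2)/3.
Step 3. Substitute back u = sin(t): now atan(sin(t)/2)/3.
Answer: atan(sin(t)/2)/3.


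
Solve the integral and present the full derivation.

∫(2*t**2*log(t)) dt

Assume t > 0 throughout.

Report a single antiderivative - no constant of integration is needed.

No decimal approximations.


Step 1. Integrate ∫(2*t**2*log(t)) dt by parts with u = log(t), dv = (2*t**2) dt, so v = 2*t**3/3 [assuming t > 0]: now 2*t**3*log(t)/3 + ∫(-2*t**2/3) dt.
Step 2. Evaluate the standard form: now 2*t**3*log(t)/3 - 2*t**3/9.
Answer: 2*t**3*log(t)/3 - 2*t**3/9.


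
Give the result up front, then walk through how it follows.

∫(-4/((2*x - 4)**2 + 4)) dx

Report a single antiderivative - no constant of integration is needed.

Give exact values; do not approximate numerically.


The answer is -atan(x - 2).
Step 1. Substitute u = 2*x - 4, turning ∫(-4/((2*x - 4)**2 + 4)) dx into ∫(-2/(u**2 + 4)) du: now ∫(-2/(u**2 + 4)) du.
Step 2. Evaluate the standard form: now -atan(u/2).
Step 3. Substitute back u = 2*x - 4: now -atan(x - 2).
Answer: -atan(x - 2).


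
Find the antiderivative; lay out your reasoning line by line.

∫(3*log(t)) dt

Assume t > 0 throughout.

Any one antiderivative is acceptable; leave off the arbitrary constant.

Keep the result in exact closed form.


Step 1. Integrate ∫(3*log(t)) dt by parts with u = log(t), dv = (3) dt, so v = 3*t [assuming t > 0]: now 3*t*log(t) + ∫(-3) dt.
Step 2. Evaluate the standard form: now 3*t*log(t) - 3*t.
Answer: 3*t*log(t) - 3*t.


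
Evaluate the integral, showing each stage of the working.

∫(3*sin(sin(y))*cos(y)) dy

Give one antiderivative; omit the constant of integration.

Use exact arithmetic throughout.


Step 1. Substitute u = sin(y), turning ∫(3*sin(sin(y))*cos(y)) dy into ∫(3*sin(u)) du: now ∫(3*sin(u)) du.
Step 2. Evaluate the standard form: now -3*cos(u).
Step 3. Substitute back u = sin(y): now -3*cos(sin(y)).
Answer: -3*cos(sin(y)).


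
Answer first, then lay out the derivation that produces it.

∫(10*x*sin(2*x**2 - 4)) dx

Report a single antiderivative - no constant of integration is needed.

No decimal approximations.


The answer is -5*cos(2*x**2 - 4)/2.
Step 1. Substitute u = x**2 - 2, turning ∫(10*x*sin(2*x**2 - 4)) dx into ∫(5*sin(2*u)) du: now ∫(5*sin(2*u)) du.
Step 2. Evaluate the standard form: now -5*cos(2*u)/2.
Step 3. Substitute back u = x**2 - 2: now -5*cos(2*x**2 - 4)/2.
Answer: -5*cos(2*x**2 - 4)/2.


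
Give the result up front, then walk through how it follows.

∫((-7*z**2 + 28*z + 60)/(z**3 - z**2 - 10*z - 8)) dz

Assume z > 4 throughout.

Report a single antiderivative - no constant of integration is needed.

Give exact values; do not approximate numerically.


The answer is 2*log(z - 4) - 5*log(z + 1) - 4*log(z + 2).
Step 1. Decompose ∫((-7*z**2 + 28*z + 60)/(z**3 - z**2 - 10*z - 8)) dz by partial fractions, (-7*z**2 + 28*z + 60)/(z**3 - z**2 - 10*z - 8) = -4/(z + 2) - 5/(z + 1) + 2/(z - 4): now ∫(2/(z - 4)) dz + ∫(-5/(z + 1)) dz + ∫(-4/(z + 2)) dz.
Step 2. Evaluate the standard form [assuming z > 4]: now 2*log(z - 4) + ∫(-5/(z + 1)) dz + ∫(-4/(z + 2)) dz.
Step 3. Evaluate the standard form [assuming z > -1]: now 2*log(z - 4) - 5*log(z + 1) + ∫(-4/(z + 2)) dz.
Step 4. Evaluate the standard form [assuming z > -2]: now 2*log(z - 4) - 5*log(z + 1) - 4*log(z + 2).
Answer: 2*log(z - 4) - 5*log(z + 1) - 4*log(z + 2).


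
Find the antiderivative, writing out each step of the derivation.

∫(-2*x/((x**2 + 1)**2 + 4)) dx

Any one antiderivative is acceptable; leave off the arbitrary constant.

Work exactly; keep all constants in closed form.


Step 1. Substitute u = x**2 + 1, turning ∫(-2*x/((x**2 + 1)**2 + 4)) dx into ∫(-1/(u**2 + 4)) du: now ∫(-1/(u**2 + 4)) du.
Step 2. Evaluate the standard form: now -atan(u/2)/2.
Step 3. Substitute back u = x**2 + 1: now -atan(x**2/2 + 1/2)/2.
Answer: -atan(x**2/2 + 1/2)/2.


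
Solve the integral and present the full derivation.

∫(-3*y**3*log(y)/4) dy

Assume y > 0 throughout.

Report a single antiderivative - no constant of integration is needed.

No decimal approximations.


Step 1. Integrate ∫(-3*y**3*log(y)/4) dy by parts with u = log(y), dv = (-3*y**3/4) dy, so v = -3*y**4/16 [assuming y > 0]: now -3*y**4*log(y)/16 + ∫(3*y**3/16) dy.
Step 2. Evaluate the standard form: now -3*y**4*log(y)/16 + 3*y**4/64.
Answer: -3*y**4*log(y)/16 + 3*y**4/64.


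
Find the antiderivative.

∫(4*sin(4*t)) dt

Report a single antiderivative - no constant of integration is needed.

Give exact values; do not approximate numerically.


Answer: -cos(4*t).


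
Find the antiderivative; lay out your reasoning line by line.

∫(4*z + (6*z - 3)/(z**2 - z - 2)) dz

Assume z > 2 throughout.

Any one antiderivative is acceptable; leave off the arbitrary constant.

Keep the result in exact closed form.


Step 1. Rewrite: now ∫(4*z) dz + ∫((6*z - 3)/(z**2 - z - 2)) dz.
Step 2. Evaluate the standard form: now 2*z**2 + ∫((6*z - 3)/(z**2 - z - 2)) dz.
Step 3. Decompose ∫((6*z - 3)/(z**2 - z - 2)) dz by partial fractions, (6*z - 3)/(z**2 - z - 2) = 3/(z + 1) + 3/(z - 2): now 2*z**2 + ∫(3/(z - 2)) dz + ∫(3/(z + 1)) dz.
Step 4. Evaluate the standard form [assuming z > -1]: now 2*z**2 + 3*log(z + 1) + ∫(3/(z - 2)) dz.
Step 5. Evaluate the standard form [assuming z > 2]: now 2*z**2 + 3*log(z - 2) + 3*log(z + 1).
Answer: 2*z**2 + 3*log(z - 2) + 3*log(z + 1).


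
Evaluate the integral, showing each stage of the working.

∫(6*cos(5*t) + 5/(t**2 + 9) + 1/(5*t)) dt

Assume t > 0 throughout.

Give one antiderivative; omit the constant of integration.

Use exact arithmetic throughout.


Step 1. Rewrite: now ∫(1/(5*t)) dt + ∫(5/(t**2 + 9)) dt + ∫(6*cos(5*t)) dt.
Step 2. Evaluate the standard form: now 5*atan(t/3)/3 + ∫(1/(5*t)) dt + ∫(6*cos(5*t)) dt.
Step 3. Evaluate the standard form: now 6*sin(5*t)/5 + 5*atan(t/3)/3 + ∫(1/(5*t)) dt.
Step 4. Evaluate the standard form [assuming t > 0]: now log(t)/5 + 6*sin(5*t)/5 + 5*atan(t/3)/3.
Answer: log(t)/5 + 6*sin(5*t)/5 + 5*atan(t/3)/3.


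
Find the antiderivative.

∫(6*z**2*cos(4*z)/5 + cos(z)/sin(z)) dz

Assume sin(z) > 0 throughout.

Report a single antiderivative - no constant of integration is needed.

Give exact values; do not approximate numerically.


Answer: 3*z**2*sin(4*z)/10 + 3*z*cos(4*z)/20 + log(sin(z)) - 3*sin(4*z)/80.


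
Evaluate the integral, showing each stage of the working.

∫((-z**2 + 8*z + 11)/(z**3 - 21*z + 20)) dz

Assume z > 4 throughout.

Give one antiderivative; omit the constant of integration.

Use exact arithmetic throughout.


Step 1. Decompose ∫((-z**2 + 8*z + 11)/(z**3 - 21*z + 20)) dz by partial fractions, (-z**2 + 8*z + 11)/(z**3 - 21*z + 20) = -1/(z + 5) - 1/(z - 1) + 1/(z - 4): now ∫(1/(z - 4)) dz + ∫(-1/(z - 1)) dz + ∫(-1/(z + 5)) dz.
Step 2. Evaluate the standard form [assuming z > 1]: now -log(z - 1) + ∫(1/(z - 4)) dz + ∫(-1/(z + 5)) dz.
Step 3. Evaluate the standard form [assuming z > 4]: now log(z - 4) - log(z - 1) + ∫(-1/(z + 5)) dz.
Step 4. Evaluate the standard form [assuming z > -5]: now log(z - 4) - log(z - 1) - log(z + 5).
Answer: log(z - 4) - log(z - 1) - log(z + 5).


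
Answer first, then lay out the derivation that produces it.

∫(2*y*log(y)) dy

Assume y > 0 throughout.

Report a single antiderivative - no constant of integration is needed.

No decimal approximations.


The answer is y**2*log(y) - y**2/2.
Step 1. Integrate ∫(2*y*log(y)) dy by parts with u = log(y), dv = (2*y) dy, so v = y**2 [assuming y > 0]: now y**2*log(y) + ∫(-y) dy.
Step 2. Evaluate the standard form: now y**2*log(y) - y**2/2.
Answer: y**2*log(y) - y**2/2.


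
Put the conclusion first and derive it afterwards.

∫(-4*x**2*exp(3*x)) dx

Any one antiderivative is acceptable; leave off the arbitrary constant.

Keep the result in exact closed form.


The answer is -4*x**2*exp(3*x)/3 + 8*x*exp(3*x)/9 - 8*exp(3*x)/27.
Step 1. Integrate ∫(-4*x**2*exp(3*x)) dx by parts with u = x**2, dv = (-4*exp(3*x)) dx, so v = -4*exp(3*x)/3: now -4*x**2*exp(3*x)/3 + ∫(8*x*exp(3*x)/3) dx.
Step 2. Integrate ∫(8*x*exp(3*x)/3) dx by parts with u = x, dv = (8*exp(3*x)/3) dx, so v = 8*exp(3*x)/9: now -4*x**2*exp(3*x)/3 + 8*x*exp(3*x)/9 + ∫(-8*exp(3*x)/9) dx.
Step 3. Evaluate the standard form: now -4*x**2*exp(3*x)/3 + 8*x*exp(3*x)/9 - 8*exp(3*x)/27.
Answer: -4*x**2*exp(3*x)/3 + 8*x*exp(3*x)/9 - 8*exp(3*x)/27.


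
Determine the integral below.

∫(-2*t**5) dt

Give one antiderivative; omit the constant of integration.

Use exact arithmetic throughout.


Answer: -t**6/3.


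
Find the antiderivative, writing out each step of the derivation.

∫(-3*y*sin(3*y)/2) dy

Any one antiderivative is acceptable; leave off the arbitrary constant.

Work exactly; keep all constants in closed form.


Step 1. Integrate ∫(-3*y*sin(3*y)/2) dy by parts with u = y, dv = (-3*sin(3*y)/2) dy, so v = cos(3*y)/2: now y*cos(3*y)/2 + ∫(-cos(3*y)/2) dy.
Step 2. Evaluate the standard form: now y*cos(3*y)/2 - sin(3*y)/6.
Answer: y*cos(3*y)/2 - sin(3*y)/6.


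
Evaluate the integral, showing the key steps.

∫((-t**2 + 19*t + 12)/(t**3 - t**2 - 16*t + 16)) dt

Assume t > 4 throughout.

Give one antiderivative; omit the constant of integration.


Step 1. Decompose ∫((-t**2 + 19*t + 12)/(t**3 - t**2 - 16*t + 16)) dt by partial fractions, (-t**2 + 19*t + 12)/(t**3 - t**2 - 16*t + 16) = -2/(t + 4) - 2/(t - 1) + 3/(t - 4): now ∫(3/(t - 4)) dt + ∫(-2/(t - 1)) dt + ∫(-2/(t + 4)) dt.
Step 2. Evaluate the standard form [assuming t > -4]: now -2*log(t + 4) + ∫(3/(t - 4)) dt + ∫(-2/(t - 1)) dt.
Step 3. Evaluate the standard form [assuming t > 1]: now -2*log(t - 1) - 2*log(t + 4) + ∫(3/(t - 4)) dt.
Step 4. Evaluate the standard form [assuming t > 4]: now 3*log(t - 4) - 2*log(t - 1) - 2*log(t + 4).
Answer: 3*log(t - 4) - 2*log(t - 1) - 2*log(t + 4).


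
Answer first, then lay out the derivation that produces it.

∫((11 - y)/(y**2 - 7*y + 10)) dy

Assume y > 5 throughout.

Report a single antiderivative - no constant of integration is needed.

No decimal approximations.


The answer is 2*log(y - 5) - 3*log(y - 2).
Step 1. Decompose ∫((11 - y)/(y**2 - 7*y + 10)) dy by partial fractions, (11 - y)/(y**2 - 7*y + 10) = -3/(y - 2) + 2/(y - 5): now ∫(2/(y - 5)) dy + ∫(-3/(y - 2)) dy.
Step 2. Evaluate the standard form [assuming y > 2]: now -3*log(y - 2) + ∫(2/(y - 5)) dy.
Step 3. Evaluate the standard form [assuming y > 5]: now 2*log(y - 5) - 3*log(y - 2).
Answer: 2*log(y - 5) - 3*log(y - 2).


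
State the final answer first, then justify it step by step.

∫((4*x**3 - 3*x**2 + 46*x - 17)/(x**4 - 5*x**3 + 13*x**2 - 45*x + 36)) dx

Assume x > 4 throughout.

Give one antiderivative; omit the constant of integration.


The answer is 5*log(x - 4) - log(x - 1) - 2*atan(x/3)/3.
Step 1. Decompose ∫((4*x**3 - 3*x**2 + 46*x - 17)/(x**4 - 5*x**3 + 13*x**2 - 45*x + 36)) dx by partial fractions, (4*x**3 - 3*x**2 + 46*x - 17)/(x**4 - 5*x**3 + 13*x**2 - 45*x + 36) = -2/(x**2 + 9) - 1/(x - 1) + 5/(x - 4): now ∫(5/(x - 4)) dx + ∫(-1/(x - 1)) dx + ∫(-2/(x**2 + 9)) dx.
Step 2. Evaluate the standard form [assuming x > 1]: now -log(x - 1) + ∫(5/(x - 4)) dx + ∫(-2/(x**2 + 9)) dx.
Step 3. Evaluate the standard form [assuming x > 4]: now 5*log(x - 4) - log(x - 1) + ∫(-2/(x**2 + 9)) dx.
Step 4. Evaluate the standard form: now 5*log(x - 4) - log(x - 1) - 2*atan(x/3)/3.
Answer: 5*log(x - 4) - log(x - 1) - 2*atan(x/3)/3.


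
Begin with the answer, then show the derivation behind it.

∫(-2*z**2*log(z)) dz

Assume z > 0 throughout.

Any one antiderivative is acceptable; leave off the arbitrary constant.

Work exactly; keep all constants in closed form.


The answer is -2*z**3*log(z)/3 + 2*z**3/9.
Step 1. Integrate ∫(-2*z**2*log(z)) dz by parts with u = log(z), dv = (-2*z**2) dz, so v = -2*z**3/3 [assuming z > 0]: now -2*z**3*log(z)/3 + ∫(2*z**2/3) dz.
Step 2. Evaluate the standard form: now -2*z**3*log(z)/3 + 2*z**3/9.
Answer: -2*z**3*log(z)/3 + 2*z**3/9.


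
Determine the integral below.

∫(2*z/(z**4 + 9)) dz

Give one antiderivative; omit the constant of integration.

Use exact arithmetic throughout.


Answer: atan(z**2/3)/3.


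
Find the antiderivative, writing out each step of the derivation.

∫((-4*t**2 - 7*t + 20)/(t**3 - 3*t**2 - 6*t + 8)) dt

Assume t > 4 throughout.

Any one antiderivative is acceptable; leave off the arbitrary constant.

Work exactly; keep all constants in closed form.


Step 1. Decompose ∫((-4*t**2 - 7*t + 20)/(t**3 - 3*t**2 - 6*t + 8)) dt by partial fractions, (-4*t**2 - 7*t + 20)/(t**3 - 3*t**2 - 6*t + 8) = 1/(t + 2) - 1/(t - 1) - 4/(t - 4): now ∫(-4/(t - 4)) dt + ∫(-1/(t - 1)) dt + ∫(1/(t + 2)) dt.
Step 2. Evaluate the standard form [assuming t > 4]: now -4*log(t - 4) + ∫(-1/(t - 1)) dt + ∫(1/(t + 2)) dt.
Step 3. Evaluate the standard form [assuming t > -2]: now -4*log(t - 4) + log(t + 2) + ∫(-1/(t - 1)) dt.
Step 4. Evaluate the standard form [assuming t > 1]: now -4*log(t - 4) - log(t - 1) + log(t + 2).
Answer: -4*log(t - 4) - log(t - 1) + log(t + 2).


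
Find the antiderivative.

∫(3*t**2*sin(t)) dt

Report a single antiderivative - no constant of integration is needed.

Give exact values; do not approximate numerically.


Answer: -3*t**2*cos(t) + 6*t*sin(t) + 6*cos(t).


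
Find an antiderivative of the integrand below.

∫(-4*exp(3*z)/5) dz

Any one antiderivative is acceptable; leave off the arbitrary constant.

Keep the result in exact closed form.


Answer: -4*exp(3*z)/15.


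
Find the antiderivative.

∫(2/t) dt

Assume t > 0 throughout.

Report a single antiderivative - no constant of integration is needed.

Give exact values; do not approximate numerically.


Answer: 2*log(t).


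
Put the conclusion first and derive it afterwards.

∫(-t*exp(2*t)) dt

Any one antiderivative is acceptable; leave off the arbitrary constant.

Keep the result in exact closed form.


The answer is -t*exp(2*t)/2 + exp(2*t)/4.
Step 1. Integrate ∫(-t*exp(2*t)) dt by parts with u = t, dv = (-exp(2*t)) dt, so v = -exp(2*t)/2: now -t*exp(2*t)/2 + ∫(exp(2*t)/2) dt.
Step 2. Evaluate the standard form: now -t*exp(2*t)/2 + exp(2*t)/4.
Answer: -t*exp(2*t)/2 + exp(2*t)/4.


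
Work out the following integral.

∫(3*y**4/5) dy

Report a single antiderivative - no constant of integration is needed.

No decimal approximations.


Answer: 3*y**5/25.


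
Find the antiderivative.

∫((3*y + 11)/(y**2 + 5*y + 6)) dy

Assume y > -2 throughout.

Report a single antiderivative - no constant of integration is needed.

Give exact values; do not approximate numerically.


Answer: 5*log(y + 2) - 2*log(y + 3).


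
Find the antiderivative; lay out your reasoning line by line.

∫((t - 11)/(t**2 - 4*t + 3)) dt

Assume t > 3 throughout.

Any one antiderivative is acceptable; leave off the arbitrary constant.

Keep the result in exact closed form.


Step 1. Decompose ∫((t - 11)/(t**2 - 4*t + 3)) dt by partial fractions, (t - 11)/(t**2 - 4*t + 3) = 5/(t - 1) - 4/(t - 3): now ∫(-4/(t - 3)) dt + ∫(5/(t - 1)) dt.
Step 2. Evaluate the standard form [assuming t > 1]: now 5*log(t - 1) + ∫(-4/(t - 3)) dt.
Step 3. Evaluate the standard form [assuming t > 3]: now -4*log(t - 3) + 5*log(t - 1).
Answer: -4*log(t - 3) + 5*log(t - 1).


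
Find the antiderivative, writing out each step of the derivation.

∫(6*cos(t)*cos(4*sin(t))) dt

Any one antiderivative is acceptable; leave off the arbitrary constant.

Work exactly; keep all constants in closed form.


Step 1. Substitute u = sin(t), turning ∫(6*cos(t)*cos(4*sin(t))) dt into ∫(6*cos(4*u)) du: now ∫(6*cos(4*u)) du.
Step 2. Evaluate the standard form: now 3*sin(4*u)/2.
Step 3. Substitute back u = sin(t): now 3*sin(4*sin(t))/2.
Answer: 3*sin(4*sin(t))/2.


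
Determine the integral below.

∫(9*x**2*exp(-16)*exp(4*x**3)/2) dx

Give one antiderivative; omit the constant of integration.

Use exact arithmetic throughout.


Answer: 3*exp(4*x**3 - 16)/8.


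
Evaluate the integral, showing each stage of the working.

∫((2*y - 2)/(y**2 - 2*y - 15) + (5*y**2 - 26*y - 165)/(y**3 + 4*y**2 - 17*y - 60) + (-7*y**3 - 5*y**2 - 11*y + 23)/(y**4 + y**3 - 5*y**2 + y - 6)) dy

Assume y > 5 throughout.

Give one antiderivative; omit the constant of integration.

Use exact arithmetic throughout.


Step 1. Rewrite: now ∫((2*y - 2)/(y**2 - 2*y - 15)) dy + ∫((5*y**2 - 26*y - 165)/(y**3 + 4*y**2 - 17*y - 60)) dy + ∫((-7*y**3 - 5*y**2 - 11*y + 23)/(y**4 + y**3 - 5*y**2 + y - 6)) dy.
Step 2. Decompose ∫((-7*y**3 - 5*y**2 - 11*y + 23)/(y**4 + y**3 - 5*y**2 + y - 6)) dy by partial fractions, (-7*y**3 - 5*y**2 - 11*y + 23)/(y**4 + y**3 - 5*y**2 + y - 6) = -4/(y**2 + 1) - 4/(y + 3) - 3/(y - 2): now ∫((2*y - 2)/(y**2 - 2*y - 15)) dy + ∫((5*y**2 - 26*y - 165)/(y**3 + 4*y**2 - 17*y - 60)) dy + ∫(-3/(y - 2)) dy + ∫(-4/(y + 3)) dy + ∫(-4/(y**2 + 1)) dy.
Step 3. Evaluate the standard form [assuming y > -3]: now -4*log(y + 3) + ∫((2*y - 2)/(y**2 - 2*y - 15)) dy + ∫((5*y**2 - 26*y - 165)/(y**3 + 4*y**2 - 17*y - 60)) dy + ∫(-3/(y - 2)) dy + ∫(-4/(y**2 + 1)) dy.
Step 4. Evaluate the standard form [assuming y > 2]: now -3*log(y - 2) - 4*log(y + 3) + ∫((2*y - 2)/(y**2 - 2*y - 15)) dy + ∫((5*y**2 - 26*y - 165)/(y**3 + 4*y**2 - 17*y - 60)) dy + ∫(-4/(y**2 + 1)) dy.
Step 5. Evaluate the standard form: now -3*log(y - 2) - 4*log(y + 3) - 4*atan(y) + ∫((2*y - 2)/(y**2 - 2*y - 15)) dy + ∫((5*y**2 - 26*y - 165)/(y**3 + 4*y**2 - 17*y - 60)) dy.
Step 6. Decompose ∫((2*y - 2)/(y**2 - 2*y - 15)) dy by partial fractions, (2*y - 2)/(y**2 - 2*y - 15) = 1/(y + 3) + 1/(y - 5): now -3*log(y - 2) - 4*log(y + 3) - 4*atan(y) + ∫((5*y**2 - 26*y - 165)/(y**3 + 4*y**2 - 17*y - 60)) dy + ∫(1/(y - 5)) dy + ∫(1/(y + 3)) dy.
Step 7. Evaluate the standard form [assuming y > 5]: now log(y - 5) - 3*log(y - 2) - 4*log(y + 3) - 4*atan(y) + ∫((5*y**2 - 26*y - 165)/(y**3 + 4*y**2 - 17*y - 60)) dy + ∫(1/(y + 3)) dy.
Step 8. Evaluate the standard form [assuming y > -3]: now log(y - 5) - 3*log(y - 2) - 3*log(y + 3) - 4*atan(y) + ∫((5*y**2 - 26*y - 165)/(y**3 + 4*y**2 - 17*y - 60)) dy.
Step 9. Decompose ∫((5*y**2 - 26*y - 165)/(y**3 + 4*y**2 - 17*y - 60)) dy by partial fractions, (5*y**2 - 26*y - 165)/(y**3 + 4*y**2 - 17*y - 60) = 5/(y + 5) + 3/(y + 3) - 3/(y - 4): now log(y - 5) - 3*log(y - 2) - 3*log(y + 3) - 4*atan(y) + ∫(-3/(y - 4)) dy + ∫(3/(y + 3)) dy + ∫(5/(y + 5)) dy.
Step 10. Evaluate the standard form [assuming y > 4]: now log(y - 5) - 3*log(y - 4) - 3*log(y - 2) - 3*log(y + 3) - 4*atan(y) + ∫(3/(y + 3)) dy + ∫(5/(y + 5)) dy.
Step 11. Evaluate the standard form [assuming y > -3]: now log(y - 5) - 3*log(y - 4) - 3*log(y - 2) - 4*atan(y) + ∫(5/(y + 5)) dy.
Step 12. Evaluate the standard form [assuming y > -5]: now log(y - 5) - 3*log(y - 4) - 3*log(y - 2) + 5*log(y + 5) - 4*atan(y).
Answer: log(y - 5) - 3*log(y - 4) - 3*log(y - 2) + 5*log(y + 5) - 4*atan(y).


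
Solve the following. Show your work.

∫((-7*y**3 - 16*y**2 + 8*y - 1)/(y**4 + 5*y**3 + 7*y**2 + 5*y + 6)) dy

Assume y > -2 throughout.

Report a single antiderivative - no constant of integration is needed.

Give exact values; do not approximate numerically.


Step 1. Decompose ∫((-7*y**3 - 16*y**2 + 8*y - 1)/(y**4 + 5*y**3 + 7*y**2 + 5*y + 6)) dy by partial fractions, (-7*y**3 - 16*y**2 + 8*y - 1)/(y**4 + 5*y**3 + 7*y**2 + 5*y + 6) = 3/(y**2 + 1) - 2/(y + 3) - 5/(y + 2): now ∫(-5/(y + 2)) dy + ∫(-2/(y + 3)) dy + ∫(3/(y**2 + 1)) dy.
Step 2. Evaluate the standard form [assuming y > -2]: now -5*log(y + 2) + ∫(-2/(y + 3)) dy + ∫(3/(y**2 + 1)) dy.
Step 3. Evaluate the standard form [assuming y > -3]: now -5*log(y + 2) - 2*log(y + 3) + ∫(3/(y**2 + 1)) dy.
Step 4. Evaluate the standard form: now -5*log(y + 2) - 2*log(y + 3) + 3*atan(y).
Answer: -5*log(y + 2) - 2*log(y + 3) + 3*atan(y).


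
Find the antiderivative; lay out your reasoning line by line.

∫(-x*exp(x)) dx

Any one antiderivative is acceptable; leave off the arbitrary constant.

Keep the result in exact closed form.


Step 1. Integrate ∫(-x*exp(x)) dx by parts with u = x, dv = (-exp(x)) dx, so v = -exp(x): now -x*exp(x) + ∫(exp(x)) dx.
Step 2. Evaluate the standard form: now -x*exp(x) + exp(x).
Answer: -x*exp(x) + exp(x).


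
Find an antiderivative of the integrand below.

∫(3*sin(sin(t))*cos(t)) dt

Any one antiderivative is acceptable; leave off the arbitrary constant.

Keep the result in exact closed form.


Answer: -3*cos(sin(t)).


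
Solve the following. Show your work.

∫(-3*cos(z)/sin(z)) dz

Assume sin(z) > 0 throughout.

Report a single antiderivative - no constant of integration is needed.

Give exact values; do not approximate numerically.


Step 1. Substitute u = sin(z), turning ∫(-3*cos(z)/sin(z)) dz into ∫(-3/u) du: now ∫(-3/u) du.
Step 2. Evaluate the standard form [assuming u > 0]: now -3*log(u).
Step 3. Substitute back u = sin(z): now -3*log(sin(z)).
Answer: -3*log(sin(z)).


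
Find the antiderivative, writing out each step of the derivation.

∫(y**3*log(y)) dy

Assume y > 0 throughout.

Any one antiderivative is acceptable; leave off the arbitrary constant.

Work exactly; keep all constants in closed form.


Step 1. Integrate ∫(y**3*log(y)) dy by parts with u = log(y), dv = (y**3) dy, so v = y**4/4 [assuming y > 0]: now y**4*log(y)/4 + ∫(-y**3/4) dy.
Step 2. Evaluate the standard form: now y**4*log(y)/4 - y**4/16.
Answer: y**4*log(y)/4 - y**4/16.


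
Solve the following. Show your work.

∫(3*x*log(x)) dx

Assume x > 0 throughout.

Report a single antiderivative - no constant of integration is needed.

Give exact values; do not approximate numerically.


Step 1. Integrate ∫(3*x*log(x)) dx by parts with u = log(x), dv = (3*x) dx, so v = 3*x**2/2 [assuming x > 0]: now 3*x**2*log(x)/2 + ∫(-3*x/2) dx.
Step 2. Evaluate the standard form: now 3*x**2*log(x)/2 - 3*x**2/4.
Answer: 3*x**2*log(x)/2 - 3*x**2/4.


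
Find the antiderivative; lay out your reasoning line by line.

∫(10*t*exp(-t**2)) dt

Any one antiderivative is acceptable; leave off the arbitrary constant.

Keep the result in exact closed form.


Step 1. Substitute u = t**2, turning ∫(10*t*exp(-t**2)) dt into ∫(5*exp(-u)) du: now ∫(5*exp(-u)) du.
Step 2. Evaluate the standard form: now -5*exp(-u).
Step 3. Substitute back u = t**2: now -5*exp(-t**2).
Answer: -5*exp(-t**2).


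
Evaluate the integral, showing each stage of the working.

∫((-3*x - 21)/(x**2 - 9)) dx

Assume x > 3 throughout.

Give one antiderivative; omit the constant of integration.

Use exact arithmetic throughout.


Step 1. Decompose ∫((-3*x - 21)/(x**2 - 9)) dx by partial fractions, (-3*x - 21)/(x**2 - 9) = 2/(x + 3) - 5/(x - 3): now ∫(-5/(x - 3)) dx + ∫(2/(x + 3)) dx.
Step 2. Evaluate the standard form [assuming x > -3]: now 2*log(x + 3) + ∫(-5/(x - 3)) dx.
Step 3. Evaluate the standard form [assuming x > 3]: now -5*log(x - 3) + 2*log(x + 3).
Answer: -5*log(x - 3) + 2*log(x + 3).


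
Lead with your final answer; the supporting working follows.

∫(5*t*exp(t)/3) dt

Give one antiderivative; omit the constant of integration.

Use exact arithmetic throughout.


The answer is 5*t*exp(t)/3 - 5*exp(t)/3.
Step 1. Integrate ∫(5*t*exp(t)/3) dt by parts with u = t, dv = (5*exp(t)/3) dt, so v = 5*exp(t)/3: now 5*t*exp(t)/3 + ∫(-5*exp(t)/3) dt.
Step 2. Evaluate the standard form: now 5*t*exp(t)/3 - 5*exp(t)/3.
Answer: 5*t*exp(t)/3 - 5*exp(t)/3.


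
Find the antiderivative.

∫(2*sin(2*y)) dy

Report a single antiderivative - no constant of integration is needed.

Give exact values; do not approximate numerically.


Answer: -cos(2*y).


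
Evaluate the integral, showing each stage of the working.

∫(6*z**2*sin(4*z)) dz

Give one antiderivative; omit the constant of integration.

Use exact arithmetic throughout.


Step 1. Integrate ∫(6*z**2*sin(4*z)) dz by parts with u = z**2, dv = (6*sin(4*z)) dz, so v = -3*cos(4*z)/2: now -3*z**2*cos(4*z)/2 + ∫(3*z*cos(4*z)) dz.
Step 2. Integrate ∫(3*z*cos(4*z)) dz by parts with u = z, dv = (3*cos(4*z)) dz, so v = 3*sin(4*z)/4: now -3*z**2*cos(4*z)/2 + 3*z*sin(4*z)/4 + ∫(-3*sin(4*z)/4) dz.
Step 3. Evaluate the standard form: now -3*z**2*cos(4*z)/2 + 3*z*sin(4*z)/4 + 3*cos(4*z)/16.
Answer: -3*z**2*cos(4*z)/2 + 3*z*sin(4*z)/4 + 3*cos(4*z)/16.


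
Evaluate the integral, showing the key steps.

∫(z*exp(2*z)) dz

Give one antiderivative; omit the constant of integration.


Step 1. Integrate ∫(z*exp(2*z)) dz by parts with u = z, dv = (exp(2*z)) dz, so v = exp(2*z)/2: now z*exp(2*z)/2 + ∫(-exp(2*z)/2) dz.
Step 2. Evaluate the standard form: now z*exp(2*z)/2 - exp(2*z)/4.
Answer: z*exp(2*z)/2 - exp(2*z)/4.
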